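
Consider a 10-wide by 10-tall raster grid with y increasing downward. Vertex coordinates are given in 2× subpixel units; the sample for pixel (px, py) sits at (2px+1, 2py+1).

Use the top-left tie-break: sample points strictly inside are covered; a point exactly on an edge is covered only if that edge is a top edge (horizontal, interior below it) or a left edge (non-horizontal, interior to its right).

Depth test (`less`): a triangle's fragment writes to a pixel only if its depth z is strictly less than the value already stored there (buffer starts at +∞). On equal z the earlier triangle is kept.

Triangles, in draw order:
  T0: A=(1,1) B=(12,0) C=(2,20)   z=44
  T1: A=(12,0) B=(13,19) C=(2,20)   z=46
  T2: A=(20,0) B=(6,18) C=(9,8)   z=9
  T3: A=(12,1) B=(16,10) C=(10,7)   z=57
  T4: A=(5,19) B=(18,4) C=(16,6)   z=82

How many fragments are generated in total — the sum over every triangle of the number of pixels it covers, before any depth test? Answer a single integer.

T0:
  2·area = 210
  edge (1, 1)→(12, 0): d=(11,-1) top-left  bias=+0
  edge (12, 0)→(2, 20): d=(-10,20) right/bottom  bias=-1
  edge (2, 20)→(1, 1): d=(-1,-19) top-left  bias=+0
    (0,0)@(1, 1): e=[0,210,0] → #  [on edge]
    (1,0)@(3, 1): e=[2,170,38] → #
    (2,0)@(5, 1): e=[4,130,76] → #
    (3,0)@(7, 1): e=[6,90,114] → #
    (4,0)@(9, 1): e=[8,50,152] → #
    (5,0)@(11, 1): e=[10,10,190] → #
    (6,0)@(13, 1): e=[12,-30,228] → ·
    (0,1)@(1, 3): e=[22,190,-2] → ·
    (1,1)@(3, 3): e=[24,150,36] → #
    (5,1)@(11, 3): e=[32,-10,188] → ·
    (1,2)@(3, 5): e=[46,130,34] → #
    (5,2)@(11, 5): e=[54,-30,186] → ·
  covered (26 px):
    # # # # # # · · · ·
    · # # # # · · · · ·
    · # # # # · · · · ·
    · # # # · · · · · ·
    · # # # · · · · · ·
    · # # · · · · · · ·
    · # # · · · · · · ·
    · # · · · · · · · ·
    · # · · · · · · · ·
    · · · · · · · · · ·
T1:
  2·area = 210
  edge (12, 0)→(13, 19): d=(1,19) right/bottom  bias=-1
  edge (13, 19)→(2, 20): d=(-11,1) right/bottom  bias=-1
  edge (2, 20)→(12, 0): d=(10,-20) top-left  bias=+0
    (5,1)@(11, 3): e=[22,178,10] → #
    (6,1)@(13, 3): e=[-16,176,50] → ·
    (5,2)@(11, 5): e=[24,156,30] → #
    (6,2)@(13, 5): e=[-14,154,70] → ·
    (4,3)@(9, 7): e=[64,136,10] → #
    (6,3)@(13, 7): e=[-12,132,90] → ·
    (4,4)@(9, 9): e=[66,114,30] → #
    (6,4)@(13, 9): e=[-10,110,110] → ·
    (3,5)@(7, 11): e=[106,94,10] → #
    (6,5)@(13, 11): e=[-8,88,130] → ·
    (3,6)@(7, 13): e=[108,72,30] → #
    (6,6)@(13, 13): e=[-6,66,150] → ·
    (6,9)@(13, 19): e=[0,0,210] → ·  [on edge]
  covered (25 px):
    · · · · · · · · · ·
    · · · · · # · · · ·
    · · · · · # · · · ·
    · · · · # # · · · ·
    · · · · # # · · · ·
    · · · # # # · · · ·
    · · · # # # · · · ·
    · · # # # # · · · ·
    · · # # # # · · · ·
    · # # # # # · · · ·
T2:
  2·area = 86
  edge (20, 0)→(6, 18): d=(-14,18) right/bottom  bias=-1
  edge (6, 18)→(9, 8): d=(3,-10) top-left  bias=+0
  edge (9, 8)→(20, 0): d=(11,-8) top-left  bias=+0
    (9,0)@(19, 1): e=[4,79,3] → #
    (8,1)@(17, 3): e=[12,65,9] → #
    (9,1)@(19, 3): e=[-24,85,25] → ·
    (7,2)@(15, 5): e=[20,51,15] → #
    (8,2)@(17, 5): e=[-16,71,31] → ·
    (5,3)@(11, 7): e=[64,17,5] → #
    (6,3)@(13, 7): e=[28,37,21] → #
    (7,3)@(15, 7): e=[-8,57,37] → ·
    (4,4)@(9, 9): e=[72,3,11] → #
    (6,4)@(13, 9): e=[0,43,43] → ·  [on edge]
    (4,5)@(9, 11): e=[44,9,33] → #
    (6,5)@(13, 11): e=[-28,49,65] → ·
  covered (11 px):
    · · · · · · · · · #
    · · · · · · · · # ·
    · · · · · · · # · ·
    · · · · · # # · · ·
    · · · · # # · · · ·
    · · · · # # · · · ·
    · · · · # · · · · ·
    · · · # · · · · · ·
    · · · · · · · · · ·
    · · · · · · · · · ·
T3:
  2·area = 42
  edge (12, 1)→(16, 10): d=(4,9) right/bottom  bias=-1
  edge (16, 10)→(10, 7): d=(-6,-3) top-left  bias=+0
  edge (10, 7)→(12, 1): d=(2,-6) top-left  bias=+0
    (5,2)@(11, 5): e=[25,15,2] → #
    (6,2)@(13, 5): e=[7,21,14] → #
    (7,2)@(15, 5): e=[-11,27,26] → ·
    (5,3)@(11, 7): e=[33,3,6] → #
    (7,3)@(15, 7): e=[-3,15,30] → ·
    (5,4)@(11, 9): e=[41,-9,10] → ·
    (6,4)@(13, 9): e=[23,-3,22] → ·
    (7,4)@(15, 9): e=[5,3,34] → #
    (8,4)@(17, 9): e=[-13,9,46] → ·
    (7,5)@(15, 11): e=[13,-9,38] → ·
  covered (5 px):
    · · · · · · · · · ·
    · · · · · · · · · ·
    · · · · · # # · · ·
    · · · · · # # · · ·
    · · · · · · · # · ·
    · · · · · · · · · ·
    · · · · · · · · · ·
    · · · · · · · · · ·
    · · · · · · · · · ·
    · · · · · · · · · ·
T4:
  2·area = 4  (B↔C swapped to make it positive)
  edge (5, 19)→(16, 6): d=(11,-13) top-left  bias=+0
  edge (16, 6)→(18, 4): d=(2,-2) top-left  bias=+0
  edge (18, 4)→(5, 19): d=(-13,15) right/bottom  bias=-1
    (9,1)@(19, 3): e=[6,0,-2] → ·  [on edge]
    (8,2)@(17, 5): e=[2,0,2] → #  [on edge]
    (9,2)@(19, 5): e=[28,4,-28] → ·
    (7,3)@(15, 7): e=[-2,0,6] → ·  [on edge]
    (8,3)@(17, 7): e=[24,4,-24] → ·
    (6,4)@(13, 9): e=[-6,0,10] → ·  [on edge]
    (5,5)@(11, 11): e=[-10,0,14] → ·  [on edge]
    (4,6)@(9, 13): e=[-14,0,18] → ·  [on edge]
    (3,7)@(7, 15): e=[-18,0,22] → ·  [on edge]
    (2,8)@(5, 17): e=[-22,0,26] → ·  [on edge]
    (1,9)@(3, 19): e=[-26,0,30] → ·  [on edge]
    (2,9)@(5, 19): e=[0,4,0] → ·  [on edge]
  covered (1 px):
    · · · · · · · · · ·
    · · · · · · · · · ·
    · · · · · · · · # ·
    · · · · · · · · · ·
    · · · · · · · · · ·
    · · · · · · · · · ·
    · · · · · · · · · ·
    · · · · · · · · · ·
    · · · · · · · · · ·
    · · · · · · · · · ·

Answer: 68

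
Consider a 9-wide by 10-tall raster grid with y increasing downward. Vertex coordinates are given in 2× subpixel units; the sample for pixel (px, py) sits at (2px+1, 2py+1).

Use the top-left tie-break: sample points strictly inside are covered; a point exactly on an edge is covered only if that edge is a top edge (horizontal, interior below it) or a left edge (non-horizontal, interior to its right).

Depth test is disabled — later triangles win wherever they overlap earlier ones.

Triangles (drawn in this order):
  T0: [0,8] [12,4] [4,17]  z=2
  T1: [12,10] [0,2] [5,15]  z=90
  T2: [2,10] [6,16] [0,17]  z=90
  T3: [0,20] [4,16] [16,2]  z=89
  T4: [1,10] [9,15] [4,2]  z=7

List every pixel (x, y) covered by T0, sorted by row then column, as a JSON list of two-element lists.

T0:
  2·area = 124
  edge (0, 8)→(12, 4): d=(12,-4) top-left  bias=+0
  edge (12, 4)→(4, 17): d=(-8,13) right/bottom  bias=-1
  edge (4, 17)→(0, 8): d=(-4,-9) top-left  bias=+0
    (7,1)@(15, 3): e=[0,-31,155] → ·  [on edge]
    (4,2)@(9, 5): e=[0,31,93] → █  [on edge]
    (5,2)@(11, 5): e=[8,5,111] → █
    (6,2)@(13, 5): e=[16,-21,129] → ·
    (1,3)@(3, 7): e=[0,93,31] → █  [on edge]
    (2,3)@(5, 7): e=[8,67,49] → █
    (3,3)@(7, 7): e=[16,41,67] → █
    (5,3)@(11, 7): e=[32,-11,103] → ·
    (0,4)@(1, 9): e=[16,103,5] → █
    (4,4)@(9, 9): e=[48,-1,77] → ·
    (0,5)@(1, 11): e=[40,87,-3] → ·
    (1,5)@(3, 11): e=[48,61,15] → █
  covered (16 px):
    · · · · · · · · ·
    · · · · · · · · ·
    · · · · █ █ · · ·
    · █ █ █ █ · · · ·
    █ █ █ █ · · · · ·
    · █ █ █ · · · · ·
    · █ █ · · · · · ·
    · · █ · · · · · ·
    · · · · · · · · ·
    · · · · · · · · ·
T1:
  2·area = 116  (B↔C swapped to make it positive)
  edge (12, 10)→(5, 15): d=(-7,5) right/bottom  bias=-1
  edge (5, 15)→(0, 2): d=(-5,-13) top-left  bias=+0
  edge (0, 2)→(12, 10): d=(12,8) right/bottom  bias=-1
    (0,1)@(1, 3): e=[104,8,4] → █
    (1,1)@(3, 3): e=[94,34,-12] → ·
    (0,2)@(1, 5): e=[90,-2,28] → ·
    (1,2)@(3, 5): e=[80,24,12] → █
    (2,2)@(5, 5): e=[70,50,-4] → ·
    (1,3)@(3, 7): e=[66,14,36] → █
    (2,3)@(5, 7): e=[56,40,20] → █
    (3,3)@(7, 7): e=[46,66,4] → █
    (4,3)@(9, 7): e=[36,92,-12] → ·
    (1,4)@(3, 9): e=[52,4,60] → █
    (4,4)@(9, 9): e=[22,82,12] → █
    (5,4)@(11, 9): e=[12,108,-4] → ·
    (2,7)@(5, 15): e=[0,0,116] → ·  [on edge]
  covered (14 px):
    · · · · · · · · ·
    █ · · · · · · · ·
    · █ · · · · · · ·
    · █ █ █ · · · · ·
    · █ █ █ █ · · · ·
    · · █ █ █ · · · ·
    · · █ █ · · · · ·
    · · · · · · · · ·
    · · · · · · · · ·
    · · · · · · · · ·
T2:
  2·area = 40
  edge (2, 10)→(6, 16): d=(4,6) right/bottom  bias=-1
  edge (6, 16)→(0, 17): d=(-6,1) right/bottom  bias=-1
  edge (0, 17)→(2, 10): d=(2,-7) top-left  bias=+0
    (1,6)@(3, 13): e=[6,21,13] → █
    (2,6)@(5, 13): e=[-6,19,27] → ·
    (0,7)@(1, 15): e=[26,11,3] → █
    (2,7)@(5, 15): e=[2,7,31] → █
    (3,7)@(7, 15): e=[-10,5,45] → ·
    (0,8)@(1, 17): e=[34,-1,7] → ·
    (1,8)@(3, 17): e=[22,-3,21] → ·
    (2,8)@(5, 17): e=[10,-5,35] → ·
  covered (4 px):
    · · · · · · · · ·
    · · · · · · · · ·
    · · · · · · · · ·
    · · · · · · · · ·
    · · · · · · · · ·
    · · · · · · · · ·
    · █ · · · · · · ·
    █ █ █ · · · · · ·
    · · · · · · · · ·
    · · · · · · · · ·
T3:
  2·area = 8  (B↔C swapped to make it positive)
  edge (0, 20)→(16, 2): d=(16,-18) top-left  bias=+0
  edge (16, 2)→(4, 16): d=(-12,14) right/bottom  bias=-1
  edge (4, 16)→(0, 20): d=(-4,4) right/bottom  bias=-1
    (8,1)@(17, 3): e=[34,-26,0] → ·  [on edge]
    (7,2)@(15, 5): e=[30,-22,0] → ·  [on edge]
    (6,3)@(13, 7): e=[26,-18,0] → ·  [on edge]
    (5,4)@(11, 9): e=[22,-14,0] → ·  [on edge]
    (4,5)@(9, 11): e=[18,-10,0] → ·  [on edge]
    (3,6)@(7, 13): e=[14,-6,0] → ·  [on edge]
    (2,7)@(5, 15): e=[10,-2,0] → ·  [on edge]
    (1,8)@(3, 17): e=[6,2,0] → ·  [on edge]
    (0,9)@(1, 19): e=[2,6,0] → ·  [on edge]
  covered (0 px):
    · · · · · · · · ·
    · · · · · · · · ·
    · · · · · · · · ·
    · · · · · · · · ·
    · · · · · · · · ·
    · · · · · · · · ·
    · · · · · · · · ·
    · · · · · · · · ·
    · · · · · · · · ·
    · · · · · · · · ·
T4:
  2·area = 79  (B↔C swapped to make it positive)
  edge (1, 10)→(4, 2): d=(3,-8) top-left  bias=+0
  edge (4, 2)→(9, 15): d=(5,13) right/bottom  bias=-1
  edge (9, 15)→(1, 10): d=(-8,-5) top-left  bias=+0
    (1,2)@(3, 5): e=[1,28,50] → █
    (2,2)@(5, 5): e=[17,2,60] → █
    (3,2)@(7, 5): e=[33,-24,70] → ·
    (1,3)@(3, 7): e=[7,38,34] → █
    (3,3)@(7, 7): e=[39,-14,54] → ·
    (1,4)@(3, 9): e=[13,48,18] → █
    (3,4)@(7, 9): e=[45,-4,38] → ·
    (1,5)@(3, 11): e=[19,58,2] → █
    (3,5)@(7, 11): e=[51,6,22] → █
    (4,5)@(9, 11): e=[67,-20,32] → ·
    (1,6)@(3, 13): e=[25,68,-14] → ·
    (2,6)@(5, 13): e=[41,42,-4] → ·
    (4,7)@(9, 15): e=[79,0,0] → ·  [on edge]
  covered (10 px):
    · · · · · · · · ·
    · · · · · · · · ·
    · █ █ · · · · · ·
    · █ █ · · · · · ·
    · █ █ · · · · · ·
    · █ █ █ · · · · ·
    · · · █ · · · · ·
    · · · · · · · · ·
    · · · · · · · · ·
    · · · · · · · · ·

Answer: [[4,2],[5,2],[1,3],[2,3],[3,3],[4,3],[0,4],[1,4],[2,4],[3,4],[1,5],[2,5],[3,5],[1,6],[2,6],[2,7]]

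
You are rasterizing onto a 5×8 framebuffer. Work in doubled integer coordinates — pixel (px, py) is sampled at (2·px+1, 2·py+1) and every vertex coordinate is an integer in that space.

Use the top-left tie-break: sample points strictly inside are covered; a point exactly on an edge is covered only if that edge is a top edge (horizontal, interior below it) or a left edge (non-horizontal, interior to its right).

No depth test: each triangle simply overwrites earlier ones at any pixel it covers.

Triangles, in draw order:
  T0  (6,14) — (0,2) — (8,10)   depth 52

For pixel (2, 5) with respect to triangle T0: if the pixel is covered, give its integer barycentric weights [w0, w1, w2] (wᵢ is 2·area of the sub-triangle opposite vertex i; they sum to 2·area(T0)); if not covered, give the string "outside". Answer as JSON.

T0:
  2·area = 48
  edge (6, 14)→(0, 2): d=(-6,-12) top-left  bias=+0
  edge (0, 2)→(8, 10): d=(8,8) right/bottom  bias=-1
  edge (8, 10)→(6, 14): d=(-2,4) right/bottom  bias=-1
    (0,1)@(1, 3): e=[6,0,42] → ·  [on edge]
    (1,2)@(3, 5): e=[18,0,30] → ·  [on edge]
    (1,3)@(3, 7): e=[6,16,26] → █
    (2,3)@(5, 7): e=[30,0,18] → ·  [on edge]
    (1,4)@(3, 9): e=[-6,32,22] → ·
    (2,4)@(5, 9): e=[18,16,14] → █
    (3,4)@(7, 9): e=[42,0,6] → ·  [on edge]
    (2,5)@(5, 11): e=[6,32,10] → █
    (3,5)@(7, 11): e=[30,16,2] → █
    (4,5)@(9, 11): e=[54,0,-6] → ·  [on edge]
    (2,6)@(5, 13): e=[-6,48,6] → ·
    (3,6)@(7, 13): e=[18,32,-2] → ·
  covered (4 px):
    · · · · ·
    · · · · ·
    · · · · ·
    · █ · · ·
    · · █ · ·
    · · █ █ ·
    · · · · ·
    · · · · ·

Answer: [32,10,6]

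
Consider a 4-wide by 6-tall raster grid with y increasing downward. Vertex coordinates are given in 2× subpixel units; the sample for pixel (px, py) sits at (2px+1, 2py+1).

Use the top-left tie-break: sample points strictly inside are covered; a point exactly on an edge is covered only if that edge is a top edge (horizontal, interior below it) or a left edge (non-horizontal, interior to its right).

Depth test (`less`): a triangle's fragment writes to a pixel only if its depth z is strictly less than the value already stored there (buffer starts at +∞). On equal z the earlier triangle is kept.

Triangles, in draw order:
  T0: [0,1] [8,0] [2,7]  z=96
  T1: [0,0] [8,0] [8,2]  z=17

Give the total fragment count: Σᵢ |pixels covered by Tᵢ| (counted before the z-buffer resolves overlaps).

T0:
  2·area = 50
  edge (0, 1)→(8, 0): d=(8,-1) top-left  bias=+0
  edge (8, 0)→(2, 7): d=(-6,7) right/bottom  bias=-1
  edge (2, 7)→(0, 1): d=(-2,-6) top-left  bias=+0
    (0,0)@(1, 1): e=[1,43,6] → █
    (1,0)@(3, 1): e=[3,29,18] → █
    (2,0)@(5, 1): e=[5,15,30] → █
    (3,0)@(7, 1): e=[7,1,42] → █
    (0,1)@(1, 3): e=[17,31,2] → █
    (3,1)@(7, 3): e=[23,-11,38] → ·
    (0,2)@(1, 5): e=[33,19,-2] → ·
    (1,2)@(3, 5): e=[35,5,10] → █
    (2,2)@(5, 5): e=[37,-9,22] → ·
    (1,3)@(3, 7): e=[51,-7,6] → ·
  covered (8 px):
    █ █ █ █
    █ █ █ ·
    · █ · ·
    · · · ·
    · · · ·
    · · · ·
T1:
  2·area = 16
  edge (0, 0)→(8, 0): d=(8,0) top-left  bias=+0
  edge (8, 0)→(8, 2): d=(0,2) right/bottom  bias=-1
  edge (8, 2)→(0, 0): d=(-8,-2) top-left  bias=+0
    (2,0)@(5, 1): e=[8,6,2] → █
    (3,0)@(7, 1): e=[8,2,6] → █
    (2,1)@(5, 3): e=[24,6,-14] → ·
    (3,1)@(7, 3): e=[24,2,-10] → ·
  covered (2 px):
    · · █ █
    · · · ·
    · · · ·
    · · · ·
    · · · ·
    · · · ·

Final: 10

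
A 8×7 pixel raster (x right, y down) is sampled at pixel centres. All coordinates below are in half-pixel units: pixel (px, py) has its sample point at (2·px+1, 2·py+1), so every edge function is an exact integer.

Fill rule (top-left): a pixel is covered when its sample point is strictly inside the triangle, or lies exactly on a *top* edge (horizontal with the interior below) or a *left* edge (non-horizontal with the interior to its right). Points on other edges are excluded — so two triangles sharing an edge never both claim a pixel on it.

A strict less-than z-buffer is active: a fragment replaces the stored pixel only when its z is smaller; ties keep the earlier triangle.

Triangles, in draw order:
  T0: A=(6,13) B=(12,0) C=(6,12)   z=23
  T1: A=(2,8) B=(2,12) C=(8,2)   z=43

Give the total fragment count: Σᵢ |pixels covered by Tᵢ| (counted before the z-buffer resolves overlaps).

T0:
  2·area = 6  (B↔C swapped to make it positive)
  edge (6, 13)→(6, 12): d=(0,-1) top-left  bias=+0
  edge (6, 12)→(12, 0): d=(6,-12) top-left  bias=+0
  edge (12, 0)→(6, 13): d=(-6,13) right/bottom  bias=-1
  covered (0 px):
    . . . . . . . .
    . . . . . . . .
    . . . . . . . .
    . . . . . . . .
    . . . . . . . .
    . . . . . . . .
    . . . . . . . .
T1:
  2·area = 24  (B↔C swapped to make it positive)
  edge (2, 8)→(8, 2): d=(6,-6) top-left  bias=+0
  edge (8, 2)→(2, 12): d=(-6,10) right/bottom  bias=-1
  edge (2, 12)→(2, 8): d=(0,-4) top-left  bias=+0
    (4,0)@(9, 1): e=[0,-4,28] → .  [on edge]
    (3,1)@(7, 3): e=[0,4,20] → X  [on edge]
    (4,1)@(9, 3): e=[12,-16,28] → .
    (2,2)@(5, 5): e=[0,12,12] → X  [on edge]
    (3,2)@(7, 5): e=[12,-8,20] → .
    (1,3)@(3, 7): e=[0,20,4] → X  [on edge]
    (2,3)@(5, 7): e=[12,0,12] → .  [on edge]
    (0,4)@(1, 9): e=[0,28,-4] → .  [on edge]
    (1,4)@(3, 9): e=[12,8,4] → X
    (2,4)@(5, 9): e=[24,-12,12] → .
    (1,5)@(3, 11): e=[24,-4,4] → .
  covered (4 px):
    . . . . . . . .
    . . . X . . . .
    . . X . . . . .
    . X . . . . . .
    . X . . . . . .
    . . . . . . . .
    . . . . . . . .

Result: 4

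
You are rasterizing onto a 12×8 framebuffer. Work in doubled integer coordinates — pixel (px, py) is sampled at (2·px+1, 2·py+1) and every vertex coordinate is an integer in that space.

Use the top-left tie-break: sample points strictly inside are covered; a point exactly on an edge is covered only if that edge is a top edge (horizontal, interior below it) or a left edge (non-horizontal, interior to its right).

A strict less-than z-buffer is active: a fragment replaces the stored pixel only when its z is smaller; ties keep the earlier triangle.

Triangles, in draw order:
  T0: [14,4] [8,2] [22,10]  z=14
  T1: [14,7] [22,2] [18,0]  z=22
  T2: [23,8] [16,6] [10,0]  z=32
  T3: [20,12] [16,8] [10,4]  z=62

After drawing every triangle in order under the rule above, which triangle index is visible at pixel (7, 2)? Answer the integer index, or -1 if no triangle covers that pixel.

T0:
  2·area = 20  (B↔C swapped to make it positive)
  edge (14, 4)→(22, 10): d=(8,6) right/bottom  bias=-1
  edge (22, 10)→(8, 2): d=(-14,-8) top-left  bias=+0
  edge (8, 2)→(14, 4): d=(6,2) right/bottom  bias=-1
    (2,0)@(5, 1): e=[30,-10,0] → ·  [on edge]
    (5,1)@(11, 3): e=[10,10,0] → ·  [on edge]
    (7,2)@(15, 5): e=[2,14,4] → #
    (8,2)@(17, 5): e=[-10,30,0] → ·  [on edge]
    (7,3)@(15, 7): e=[18,-14,16] → ·
    (8,3)@(17, 7): e=[6,2,12] → #
    (9,3)@(19, 7): e=[-6,18,8] → ·
    (11,3)@(23, 7): e=[-30,50,0] → ·  [on edge]
    (8,4)@(17, 9): e=[22,-26,24] → ·
  covered (2 px):
    · · · · · · · · · · · ·
    · · · · · · · · · · · ·
    · · · · · · · # · · · ·
    · · · · · · · · # · · ·
    · · · · · · · · · · · ·
    · · · · · · · · · · · ·
    · · · · · · · · · · · ·
    · · · · · · · · · · · ·
T1:
  2·area = 36  (B↔C swapped to make it positive)
  edge (14, 7)→(18, 0): d=(4,-7) top-left  bias=+0
  edge (18, 0)→(22, 2): d=(4,2) right/bottom  bias=-1
  edge (22, 2)→(14, 7): d=(-8,5) right/bottom  bias=-1
    (9,0)@(19, 1): e=[11,2,23] → #
    (10,0)@(21, 1): e=[25,-2,13] → ·
    (8,1)@(17, 3): e=[5,14,17] → #
    (10,1)@(21, 3): e=[33,6,-3] → ·
    (8,2)@(17, 5): e=[13,22,1] → #
    (9,2)@(19, 5): e=[27,18,-9] → ·
    (8,3)@(17, 7): e=[21,30,-15] → ·
  covered (4 px):
    · · · · · · · · · # · ·
    · · · · · · · · # # · ·
    · · · · · · · · # · · ·
    · · · · · · · · · · · ·
    · · · · · · · · · · · ·
    · · · · · · · · · · · ·
    · · · · · · · · · · · ·
    · · · · · · · · · · · ·
T2:
  2·area = 30
  edge (23, 8)→(16, 6): d=(-7,-2) top-left  bias=+0
  edge (16, 6)→(10, 0): d=(-6,-6) top-left  bias=+0
  edge (10, 0)→(23, 8): d=(13,8) right/bottom  bias=-1
    (5,0)@(11, 1): e=[25,0,5] → #  [on edge]
    (6,0)@(13, 1): e=[29,12,-11] → ·
    (5,1)@(11, 3): e=[11,-12,31] → ·
    (6,1)@(13, 3): e=[15,0,15] → #  [on edge]
    (7,1)@(15, 3): e=[19,12,-1] → ·
    (6,2)@(13, 5): e=[1,-12,41] → ·
    (7,2)@(15, 5): e=[5,0,25] → #  [on edge]
    (8,2)@(17, 5): e=[9,12,9] → #
    (9,2)@(19, 5): e=[13,24,-7] → ·
    (7,3)@(15, 7): e=[-9,-12,51] → ·
    (8,3)@(17, 7): e=[-5,0,35] → ·  [on edge]
    (10,3)@(21, 7): e=[3,24,3] → #
    (9,4)@(19, 9): e=[-15,0,45] → ·  [on edge]
    (10,5)@(21, 11): e=[-25,0,55] → ·  [on edge]
    (11,6)@(23, 13): e=[-35,0,65] → ·  [on edge]
  covered (5 px):
    · · · · · # · · · · · ·
    · · · · · · # · · · · ·
    · · · · · · · # # · · ·
    · · · · · · · · · · # ·
    · · · · · · · · · · · ·
    · · · · · · · · · · · ·
    · · · · · · · · · · · ·
    · · · · · · · · · · · ·
T3:
  2·area = 8  (B↔C swapped to make it positive)
  edge (20, 12)→(10, 4): d=(-10,-8) top-left  bias=+0
  edge (10, 4)→(16, 8): d=(6,4) right/bottom  bias=-1
  edge (16, 8)→(20, 12): d=(4,4) right/bottom  bias=-1
    (4,0)@(9, 1): e=[22,-14,0] → ·  [on edge]
    (5,1)@(11, 3): e=[18,-10,0] → ·  [on edge]
    (6,2)@(13, 5): e=[14,-6,0] → ·  [on edge]
    (7,3)@(15, 7): e=[10,-2,0] → ·  [on edge]
    (8,4)@(17, 9): e=[6,2,0] → ·  [on edge]
    (9,5)@(19, 11): e=[2,6,0] → ·  [on edge]
    (10,6)@(21, 13): e=[-2,10,0] → ·  [on edge]
    (11,7)@(23, 15): e=[-6,14,0] → ·  [on edge]
  covered (0 px):
    · · · · · · · · · · · ·
    · · · · · · · · · · · ·
    · · · · · · · · · · · ·
    · · · · · · · · · · · ·
    · · · · · · · · · · · ·
    · · · · · · · · · · · ·
    · · · · · · · · · · · ·
    · · · · · · · · · · · ·

Z-buffer (winner per pixel, '.' = empty):
  . . . . . 2 . . . 1 . .
  . . . . . . 2 . 1 1 . .
  . . . . . . . 0 1 . . .
  . . . . . . . . 0 . 2 .
  . . . . . . . . . . . .
  . . . . . . . . . . . .
  . . . . . . . . . . . .
  . . . . . . . . . . . .

Answer: 0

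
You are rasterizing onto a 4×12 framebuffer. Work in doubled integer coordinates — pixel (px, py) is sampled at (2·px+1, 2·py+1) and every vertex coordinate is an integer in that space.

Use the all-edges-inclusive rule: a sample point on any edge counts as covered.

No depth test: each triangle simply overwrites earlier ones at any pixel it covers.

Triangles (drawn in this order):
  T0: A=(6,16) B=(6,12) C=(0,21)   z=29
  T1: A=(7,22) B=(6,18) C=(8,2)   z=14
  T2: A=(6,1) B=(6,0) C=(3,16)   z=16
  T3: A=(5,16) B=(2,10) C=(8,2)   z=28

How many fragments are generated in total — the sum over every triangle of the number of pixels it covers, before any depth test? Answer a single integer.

T0:
  2·area = 24  (B↔C swapped to make it positive)
  edge (6, 16)→(0, 21): d=(-6,5) inclusive
  edge (0, 21)→(6, 12): d=(6,-9) inclusive
  edge (6, 12)→(6, 16): d=(0,4) inclusive
    (2,7)@(5, 15): e=[11,9,4] → █
    (3,7)@(7, 15): e=[1,27,-4] → ·
    (1,8)@(3, 17): e=[9,3,12] → █
    (2,8)@(5, 17): e=[-1,21,4] → ·
    (1,9)@(3, 19): e=[-3,15,12] → ·
  covered (2 px):
    · · · ·
    · · · ·
    · · · ·
    · · · ·
    · · · ·
    · · · ·
    · · · ·
    · · █ ·
    · █ · ·
    · · · ·
    · · · ·
    · · · ·
T1:
  2·area = 24
  edge (7, 22)→(6, 18): d=(-1,-4) inclusive
  edge (6, 18)→(8, 2): d=(2,-16) inclusive
  edge (8, 2)→(7, 22): d=(-1,20) inclusive
    (3,5)@(7, 11): e=[11,2,11] → █
    (3,6)@(7, 13): e=[9,6,9] → █
    (3,7)@(7, 15): e=[7,10,7] → █
    (3,8)@(7, 17): e=[5,14,5] → █
    (3,9)@(7, 19): e=[3,18,3] → █
    (3,10)@(7, 21): e=[1,22,1] → █
    (3,11)@(7, 23): e=[-1,26,-1] → ·
  covered (6 px):
    · · · ·
    · · · ·
    · · · ·
    · · · ·
    · · · ·
    · · · █
    · · · █
    · · · █
    · · · █
    · · · █
    · · · █
    · · · ·
T2:
  2·area = 3  (B↔C swapped to make it positive)
  edge (6, 1)→(3, 16): d=(-3,15) inclusive
  edge (3, 16)→(6, 0): d=(3,-16) inclusive
  edge (6, 0)→(6, 1): d=(0,1) inclusive
  covered (0 px):
    · · · ·
    · · · ·
    · · · ·
    · · · ·
    · · · ·
    · · · ·
    · · · ·
    · · · ·
    · · · ·
    · · · ·
    · · · ·
    · · · ·
T3:
  2·area = 60
  edge (5, 16)→(2, 10): d=(-3,-6) inclusive
  edge (2, 10)→(8, 2): d=(6,-8) inclusive
  edge (8, 2)→(5, 16): d=(-3,14) inclusive
    (3,2)@(7, 5): e=[45,10,5] → █
    (2,3)@(5, 7): e=[27,6,27] → █
    (3,3)@(7, 7): e=[39,22,-1] → ·
    (1,4)@(3, 9): e=[9,2,49] → █
    (3,4)@(7, 9): e=[33,34,-7] → ·
    (1,5)@(3, 11): e=[3,14,43] → █
    (3,5)@(7, 11): e=[27,46,-13] → ·
    (1,6)@(3, 13): e=[-3,26,37] → ·
    (2,6)@(5, 13): e=[9,42,9] → █
    (3,6)@(7, 13): e=[21,58,-19] → ·
    (2,7)@(5, 15): e=[3,54,3] → █
    (3,7)@(7, 15): e=[15,70,-25] → ·
  covered (8 px):
    · · · ·
    · · · ·
    · · · █
    · · █ ·
    · █ █ ·
    · █ █ ·
    · · █ ·
    · · █ ·
    · · · ·
    · · · ·
    · · · ·
    · · · ·

Result: 16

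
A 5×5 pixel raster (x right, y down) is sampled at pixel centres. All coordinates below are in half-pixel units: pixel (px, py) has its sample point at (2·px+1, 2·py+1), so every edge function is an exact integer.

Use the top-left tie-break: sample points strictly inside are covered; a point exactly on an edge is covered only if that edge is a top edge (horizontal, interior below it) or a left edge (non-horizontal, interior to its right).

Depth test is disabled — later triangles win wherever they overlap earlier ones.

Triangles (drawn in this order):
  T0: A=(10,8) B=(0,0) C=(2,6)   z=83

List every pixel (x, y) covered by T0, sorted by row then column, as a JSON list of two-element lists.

T0:
  2·area = 44  (B↔C swapped to make it positive)
  edge (10, 8)→(2, 6): d=(-8,-2) top-left  bias=+0
  edge (2, 6)→(0, 0): d=(-2,-6) top-left  bias=+0
  edge (0, 0)→(10, 8): d=(10,8) right/bottom  bias=-1
    (0,0)@(1, 1): e=[38,4,2] → #
    (1,0)@(3, 1): e=[42,16,-14] → ·
    (0,1)@(1, 3): e=[22,0,22] → #  [on edge]
    (1,1)@(3, 3): e=[26,12,6] → #
    (2,1)@(5, 3): e=[30,24,-10] → ·
    (0,2)@(1, 5): e=[6,-4,42] → ·
    (1,2)@(3, 5): e=[10,8,26] → #
    (2,2)@(5, 5): e=[14,20,10] → #
    (3,2)@(7, 5): e=[18,32,-6] → ·
    (1,3)@(3, 7): e=[-6,4,46] → ·
    (2,3)@(5, 7): e=[-2,16,30] → ·
    (3,3)@(7, 7): e=[2,28,14] → #
    (1,4)@(3, 9): e=[-22,0,66] → ·  [on edge]
  covered (6 px):
    # · · · ·
    # # · · ·
    · # # · ·
    · · · # ·
    · · · · ·

Final: [[0,0],[0,1],[1,1],[1,2],[2,2],[3,3]]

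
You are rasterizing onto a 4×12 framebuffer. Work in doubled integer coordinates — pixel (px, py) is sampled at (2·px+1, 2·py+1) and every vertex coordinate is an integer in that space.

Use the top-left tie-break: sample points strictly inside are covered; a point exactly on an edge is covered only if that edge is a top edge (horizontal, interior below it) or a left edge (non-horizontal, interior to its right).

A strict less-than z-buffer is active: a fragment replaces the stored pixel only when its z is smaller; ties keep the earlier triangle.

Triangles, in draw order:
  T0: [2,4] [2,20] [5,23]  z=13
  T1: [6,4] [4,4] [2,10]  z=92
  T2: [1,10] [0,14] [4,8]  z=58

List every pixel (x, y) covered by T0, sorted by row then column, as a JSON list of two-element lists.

T0:
  2·area = 48  (B↔C swapped to make it positive)
  edge (2, 4)→(5, 23): d=(3,19) right/bottom  bias=-1
  edge (5, 23)→(2, 20): d=(-3,-3) top-left  bias=+0
  edge (2, 20)→(2, 4): d=(0,-16) top-left  bias=+0
    (1,5)@(3, 11): e=[2,30,16] → X
    (2,5)@(5, 11): e=[-36,36,48] → .
    (1,6)@(3, 13): e=[8,24,16] → X
    (2,6)@(5, 13): e=[-30,30,48] → .
    (1,7)@(3, 15): e=[14,18,16] → X
    (2,7)@(5, 15): e=[-24,24,48] → .
    (1,8)@(3, 17): e=[20,12,16] → X
    (2,8)@(5, 17): e=[-18,18,48] → .
    (0,9)@(1, 19): e=[64,0,-16] → .  [on edge]
    (1,9)@(3, 19): e=[26,6,16] → X
    (2,9)@(5, 19): e=[-12,12,48] → .
    (1,10)@(3, 21): e=[32,0,16] → X  [on edge]
    (2,11)@(5, 23): e=[0,0,48] → .  [on edge]
  covered (6 px):
    . . . .
    . . . .
    . . . .
    . . . .
    . . . .
    . X . .
    . X . .
    . X . .
    . X . .
    . X . .
    . X . .
    . . . .
T1:
  2·area = 12  (B↔C swapped to make it positive)
  edge (6, 4)→(2, 10): d=(-4,6) right/bottom  bias=-1
  edge (2, 10)→(4, 4): d=(2,-6) top-left  bias=+0
  edge (4, 4)→(6, 4): d=(2,0) top-left  bias=+0
    (2,0)@(5, 1): e=[18,0,-6] → .  [on edge]
    (2,2)@(5, 5): e=[2,8,2] → X
    (3,2)@(7, 5): e=[-10,20,2] → .
    (1,3)@(3, 7): e=[6,0,6] → X  [on edge]
    (2,3)@(5, 7): e=[-6,12,6] → .
    (1,4)@(3, 9): e=[-2,4,10] → .
    (0,6)@(1, 13): e=[-6,0,18] → .  [on edge]
  covered (2 px):
    . . . .
    . . . .
    . . X .
    . X . .
    . . . .
    . . . .
    . . . .
    . . . .
    . . . .
    . . . .
    . . . .
    . . . .
T2:
  2·area = 10  (B↔C swapped to make it positive)
  edge (1, 10)→(4, 8): d=(3,-2) top-left  bias=+0
  edge (4, 8)→(0, 14): d=(-4,6) right/bottom  bias=-1
  edge (0, 14)→(1, 10): d=(1,-4) top-left  bias=+0
    (1,4)@(3, 9): e=[1,2,7] → X
    (2,4)@(5, 9): e=[5,-10,15] → .
    (0,5)@(1, 11): e=[3,6,1] → X
    (1,5)@(3, 11): e=[7,-6,9] → .
    (0,6)@(1, 13): e=[9,-2,3] → .
  covered (2 px):
    . . . .
    . . . .
    . . . .
    . . . .
    . X . .
    X . . .
    . . . .
    . . . .
    . . . .
    . . . .
    . . . .
    . . . .

Result: [[1,5],[1,6],[1,7],[1,8],[1,9],[1,10]]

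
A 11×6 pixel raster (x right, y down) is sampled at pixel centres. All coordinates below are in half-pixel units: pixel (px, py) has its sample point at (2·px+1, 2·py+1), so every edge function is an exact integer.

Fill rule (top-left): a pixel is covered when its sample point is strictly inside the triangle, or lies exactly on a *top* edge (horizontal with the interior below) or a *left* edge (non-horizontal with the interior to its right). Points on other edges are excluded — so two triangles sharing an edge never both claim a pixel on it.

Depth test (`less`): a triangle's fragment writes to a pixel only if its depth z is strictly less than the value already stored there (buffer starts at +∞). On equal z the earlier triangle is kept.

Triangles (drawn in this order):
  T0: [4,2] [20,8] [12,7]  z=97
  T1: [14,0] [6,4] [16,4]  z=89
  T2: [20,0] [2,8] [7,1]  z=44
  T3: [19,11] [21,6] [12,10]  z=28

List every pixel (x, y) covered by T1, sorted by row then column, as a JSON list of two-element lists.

T0:
  2·area = 32
  edge (4, 2)→(20, 8): d=(16,6) right/bottom  bias=-1
  edge (20, 8)→(12, 7): d=(-8,-1) top-left  bias=+0
  edge (12, 7)→(4, 2): d=(-8,-5) top-left  bias=+0
    (4,2)@(9, 5): e=[18,13,1] → X
    (5,2)@(11, 5): e=[6,15,11] → X
    (6,2)@(13, 5): e=[-6,17,21] → .
    (4,3)@(9, 7): e=[50,-3,-15] → .
    (5,3)@(11, 7): e=[38,-1,-5] → .
    (6,3)@(13, 7): e=[26,1,5] → X
    (7,3)@(15, 7): e=[14,3,15] → X
    (8,3)@(17, 7): e=[2,5,25] → X
    (9,3)@(19, 7): e=[-10,7,35] → .
    (6,4)@(13, 9): e=[58,-15,-11] → .
    (7,4)@(15, 9): e=[46,-13,-1] → .
    (8,4)@(17, 9): e=[34,-11,9] → .
  covered (5 px):
    . . . . . . . . . . .
    . . . . . . . . . . .
    . . . . X X . . . . .
    . . . . . . X X X . .
    . . . . . . . . . . .
    . . . . . . . . . . .
T1:
  2·area = 40  (B↔C swapped to make it positive)
  edge (14, 0)→(16, 4): d=(2,4) right/bottom  bias=-1
  edge (16, 4)→(6, 4): d=(-10,0) right/bottom  bias=-1
  edge (6, 4)→(14, 0): d=(8,-4) top-left  bias=+0
    (6,0)@(13, 1): e=[6,30,4] → X
    (7,0)@(15, 1): e=[-2,30,12] → .
    (4,1)@(9, 3): e=[26,10,4] → X
    (5,1)@(11, 3): e=[18,10,12] → X
    (7,1)@(15, 3): e=[2,10,28] → X
    (8,1)@(17, 3): e=[-6,10,36] → .
    (4,2)@(9, 5): e=[30,-10,20] → .
    (5,2)@(11, 5): e=[22,-10,28] → .
    (6,2)@(13, 5): e=[14,-10,36] → .
    (7,2)@(15, 5): e=[6,-10,44] → .
  covered (5 px):
    . . . . . . X . . . .
    . . . . X X X X . . .
    . . . . . . . . . . .
    . . . . . . . . . . .
    . . . . . . . . . . .
    . . . . . . . . . . .
T2:
  2·area = 86
  edge (20, 0)→(2, 8): d=(-18,8) right/bottom  bias=-1
  edge (2, 8)→(7, 1): d=(5,-7) top-left  bias=+0
  edge (7, 1)→(20, 0): d=(13,-1) top-left  bias=+0
    (3,0)@(7, 1): e=[86,0,0] → X  [on edge]
    (4,0)@(9, 1): e=[70,14,2] → X
    (5,0)@(11, 1): e=[54,28,4] → X
    (6,0)@(13, 1): e=[38,42,6] → X
    (7,0)@(15, 1): e=[22,56,8] → X
    (8,0)@(17, 1): e=[6,70,10] → X
    (9,0)@(19, 1): e=[-10,84,12] → .
    (3,1)@(7, 3): e=[50,10,26] → X
    (7,1)@(15, 3): e=[-14,66,34] → .
    (8,1)@(17, 3): e=[-30,80,36] → .
    (2,2)@(5, 5): e=[30,6,50] → X
    (4,2)@(9, 5): e=[-2,34,54] → .
  covered (13 px):
    . . . X X X X X X . .
    . . . X X X X . . . .
    . . X X . . . . . . .
    . X . . . . . . . . .
    . . . . . . . . . . .
    . . . . . . . . . . .
T3:
  2·area = 37  (B↔C swapped to make it positive)
  edge (19, 11)→(12, 10): d=(-7,-1) top-left  bias=+0
  edge (12, 10)→(21, 6): d=(9,-4) top-left  bias=+0
  edge (21, 6)→(19, 11): d=(-2,5) right/bottom  bias=-1
    (9,3)@(19, 7): e=[28,1,8] → X
    (10,3)@(21, 7): e=[30,9,-2] → .
    (2,4)@(5, 9): e=[0,-37,74] → .  [on edge]
    (7,4)@(15, 9): e=[10,3,24] → X
    (8,4)@(17, 9): e=[12,11,14] → X
    (10,4)@(21, 9): e=[16,27,-6] → .
    (7,5)@(15, 11): e=[-4,21,20] → .
    (8,5)@(17, 11): e=[-2,29,10] → .
    (9,5)@(19, 11): e=[0,37,0] → .  [on edge]
  covered (4 px):
    . . . . . . . . . . .
    . . . . . . . . . . .
    . . . . . . . . . . .
    . . . . . . . . . X .
    . . . . . . . X X X .
    . . . . . . . . . . .

Final: [[6,0],[4,1],[5,1],[6,1],[7,1]]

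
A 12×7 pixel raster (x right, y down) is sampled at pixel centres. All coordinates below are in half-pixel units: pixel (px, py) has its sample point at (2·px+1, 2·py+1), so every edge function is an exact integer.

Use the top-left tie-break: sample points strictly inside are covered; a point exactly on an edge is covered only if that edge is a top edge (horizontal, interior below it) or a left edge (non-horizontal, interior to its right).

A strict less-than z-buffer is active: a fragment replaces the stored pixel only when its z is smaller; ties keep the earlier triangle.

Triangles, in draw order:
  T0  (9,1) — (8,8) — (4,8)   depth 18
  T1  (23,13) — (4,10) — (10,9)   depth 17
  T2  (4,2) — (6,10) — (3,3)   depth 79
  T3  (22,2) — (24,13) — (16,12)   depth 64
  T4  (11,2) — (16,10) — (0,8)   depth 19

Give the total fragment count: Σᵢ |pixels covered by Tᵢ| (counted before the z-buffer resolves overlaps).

T0:
  2·area = 28
  edge (9, 1)→(8, 8): d=(-1,7) right/bottom  bias=-1
  edge (8, 8)→(4, 8): d=(-4,0) right/bottom  bias=-1
  edge (4, 8)→(9, 1): d=(5,-7) top-left  bias=+0
    (4,0)@(9, 1): e=[0,28,0] → ·  [on edge]
    (3,2)@(7, 5): e=[10,12,6] → #
    (4,2)@(9, 5): e=[-4,12,20] → ·
    (2,3)@(5, 7): e=[22,4,2] → #
    (4,3)@(9, 7): e=[-6,4,30] → ·
    (2,4)@(5, 9): e=[20,-4,12] → ·
    (3,4)@(7, 9): e=[6,-4,26] → ·
  covered (3 px):
    · · · · · · · · · · · ·
    · · · · · · · · · · · ·
    · · · # · · · · · · · ·
    · · # # · · · · · · · ·
    · · · · · · · · · · · ·
    · · · · · · · · · · · ·
    · · · · · · · · · · · ·
T1:
  2·area = 37
  edge (23, 13)→(4, 10): d=(-19,-3) top-left  bias=+0
  edge (4, 10)→(10, 9): d=(6,-1) top-left  bias=+0
  edge (10, 9)→(23, 13): d=(13,4) right/bottom  bias=-1
    (5,5)@(11, 11): e=[2,13,22] → #
    (6,5)@(13, 11): e=[8,15,14] → #
    (7,5)@(15, 11): e=[14,17,6] → #
    (8,5)@(17, 11): e=[20,19,-2] → ·
    (5,6)@(11, 13): e=[-36,25,48] → ·
    (6,6)@(13, 13): e=[-30,27,40] → ·
    (7,6)@(15, 13): e=[-24,29,32] → ·
    (11,6)@(23, 13): e=[0,37,0] → ·  [on edge]
  covered (3 px):
    · · · · · · · · · · · ·
    · · · · · · · · · · · ·
    · · · · · · · · · · · ·
    · · · · · · · · · · · ·
    · · · · · · · · · · · ·
    · · · · · # # # · · · ·
    · · · · · · · · · · · ·
T2:
  2·area = 10
  edge (4, 2)→(6, 10): d=(2,8) right/bottom  bias=-1
  edge (6, 10)→(3, 3): d=(-3,-7) top-left  bias=+0
  edge (3, 3)→(4, 2): d=(1,-1) top-left  bias=+0
    (2,0)@(5, 1): e=[-10,20,0] → ·  [on edge]
    (1,1)@(3, 3): e=[10,0,0] → #  [on edge]
    (2,1)@(5, 3): e=[-6,14,2] → ·
    (0,2)@(1, 5): e=[30,-20,0] → ·  [on edge]
    (1,2)@(3, 5): e=[14,-6,2] → ·
    (2,3)@(5, 7): e=[2,2,6] → #
    (3,3)@(7, 7): e=[-14,16,8] → ·
    (2,4)@(5, 9): e=[6,-4,8] → ·
  covered (2 px):
    · · · · · · · · · · · ·
    · # · · · · · · · · · ·
    · · · · · · · · · · · ·
    · · # · · · · · · · · ·
    · · · · · · · · · · · ·
    · · · · · · · · · · · ·
    · · · · · · · · · · · ·
T3:
  2·area = 86
  edge (22, 2)→(24, 13): d=(2,11) right/bottom  bias=-1
  edge (24, 13)→(16, 12): d=(-8,-1) top-left  bias=+0
  edge (16, 12)→(22, 2): d=(6,-10) top-left  bias=+0
    (10,2)@(21, 5): e=[17,61,8] → #
    (11,2)@(23, 5): e=[-5,63,28] → ·
    (9,3)@(19, 7): e=[43,43,0] → #  [on edge]
    (11,3)@(23, 7): e=[-1,47,40] → ·
    (9,4)@(19, 9): e=[47,27,12] → #
    (11,4)@(23, 9): e=[3,31,52] → #
    (8,5)@(17, 11): e=[73,9,4] → #
    (8,6)@(17, 13): e=[77,-7,16] → ·
    (9,6)@(19, 13): e=[55,-5,36] → ·
    (10,6)@(21, 13): e=[33,-3,56] → ·
    (11,6)@(23, 13): e=[11,-1,76] → ·
  covered (10 px):
    · · · · · · · · · · · ·
    · · · · · · · · · · · ·
    · · · · · · · · · · # ·
    · · · · · · · · · # # ·
    · · · · · · · · · # # #
    · · · · · · · · # # # #
    · · · · · · · · · · · ·
T4:
  2·area = 118
  edge (11, 2)→(16, 10): d=(5,8) right/bottom  bias=-1
  edge (16, 10)→(0, 8): d=(-16,-2) top-left  bias=+0
  edge (0, 8)→(11, 2): d=(11,-6) top-left  bias=+0
    (5,1)@(11, 3): e=[5,102,11] → #
    (6,1)@(13, 3): e=[-11,106,23] → ·
    (3,2)@(7, 5): e=[47,62,9] → #
    (4,2)@(9, 5): e=[31,66,21] → #
    (6,2)@(13, 5): e=[-1,74,45] → ·
    (1,3)@(3, 7): e=[89,22,7] → #
    (2,3)@(5, 7): e=[73,26,19] → #
    (6,3)@(13, 7): e=[9,42,67] → #
    (7,3)@(15, 7): e=[-7,46,79] → ·
    (1,4)@(3, 9): e=[99,-10,29] → ·
    (2,4)@(5, 9): e=[83,-6,41] → ·
    (3,4)@(7, 9): e=[67,-2,53] → ·
  covered (14 px):
    · · · · · · · · · · · ·
    · · · · · # · · · · · ·
    · · · # # # · · · · · ·
    · # # # # # # · · · · ·
    · · · · # # # # · · · ·
    · · · · · · · · · · · ·
    · · · · · · · · · · · ·

Final: 32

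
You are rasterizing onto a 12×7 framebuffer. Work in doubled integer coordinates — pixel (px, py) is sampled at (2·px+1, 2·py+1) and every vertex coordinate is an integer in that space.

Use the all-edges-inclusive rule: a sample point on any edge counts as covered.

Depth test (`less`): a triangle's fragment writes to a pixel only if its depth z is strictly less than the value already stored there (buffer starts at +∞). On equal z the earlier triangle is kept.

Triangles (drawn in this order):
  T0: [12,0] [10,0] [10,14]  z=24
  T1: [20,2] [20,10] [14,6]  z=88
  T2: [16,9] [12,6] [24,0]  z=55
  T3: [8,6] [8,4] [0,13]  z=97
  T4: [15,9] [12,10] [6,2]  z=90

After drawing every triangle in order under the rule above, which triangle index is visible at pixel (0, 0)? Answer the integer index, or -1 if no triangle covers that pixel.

T0:
  2·area = 28  (B↔C swapped to make it positive)
  edge (12, 0)→(10, 14): d=(-2,14) inclusive
  edge (10, 14)→(10, 0): d=(0,-14) inclusive
  edge (10, 0)→(12, 0): d=(2,0) inclusive
    (5,0)@(11, 1): e=[12,14,2] → █
    (6,0)@(13, 1): e=[-16,42,2] → ·
    (5,1)@(11, 3): e=[8,14,6] → █
    (6,1)@(13, 3): e=[-20,42,6] → ·
    (5,2)@(11, 5): e=[4,14,10] → █
    (6,2)@(13, 5): e=[-24,42,10] → ·
    (5,3)@(11, 7): e=[0,14,14] → █  [on edge]
    (6,3)@(13, 7): e=[-28,42,14] → ·
    (5,4)@(11, 9): e=[-4,14,18] → ·
  covered (4 px):
    · · · · · █ · · · · · ·
    · · · · · █ · · · · · ·
    · · · · · █ · · · · · ·
    · · · · · █ · · · · · ·
    · · · · · · · · · · · ·
    · · · · · · · · · · · ·
    · · · · · · · · · · · ·
T1:
  2·area = 48
  edge (20, 2)→(20, 10): d=(0,8) inclusive
  edge (20, 10)→(14, 6): d=(-6,-4) inclusive
  edge (14, 6)→(20, 2): d=(6,-4) inclusive
    (9,1)@(19, 3): e=[8,38,2] → █
    (10,1)@(21, 3): e=[-8,46,10] → ·
    (8,2)@(17, 5): e=[24,18,6] → █
    (10,2)@(21, 5): e=[-8,34,22] → ·
    (8,3)@(17, 7): e=[24,6,18] → █
    (10,3)@(21, 7): e=[-8,22,34] → ·
    (8,4)@(17, 9): e=[24,-6,30] → ·
    (9,4)@(19, 9): e=[8,2,38] → █
    (10,4)@(21, 9): e=[-8,10,46] → ·
    (9,5)@(19, 11): e=[8,-10,50] → ·
  covered (6 px):
    · · · · · · · · · · · ·
    · · · · · · · · · █ · ·
    · · · · · · · · █ █ · ·
    · · · · · · · · █ █ · ·
    · · · · · · · · · █ · ·
    · · · · · · · · · · · ·
    · · · · · · · · · · · ·
T2:
  2·area = 60
  edge (16, 9)→(12, 6): d=(-4,-3) inclusive
  edge (12, 6)→(24, 0): d=(12,-6) inclusive
  edge (24, 0)→(16, 9): d=(-8,9) inclusive
    (11,0)@(23, 1): e=[53,6,1] → █
    (9,1)@(19, 3): e=[33,6,21] → █
    (10,1)@(21, 3): e=[39,18,3] → █
    (11,1)@(23, 3): e=[45,30,-15] → ·
    (7,2)@(15, 5): e=[13,6,41] → █
    (8,2)@(17, 5): e=[19,18,23] → █
    (10,2)@(21, 5): e=[31,42,-13] → ·
    (7,3)@(15, 7): e=[5,30,25] → █
    (9,3)@(19, 7): e=[17,54,-11] → ·
    (7,4)@(15, 9): e=[-3,54,9] → ·
    (8,4)@(17, 9): e=[3,66,-9] → ·
  covered (8 px):
    · · · · · · · · · · · █
    · · · · · · · · · █ █ ·
    · · · · · · · █ █ █ · ·
    · · · · · · · █ █ · · ·
    · · · · · · · · · · · ·
    · · · · · · · · · · · ·
    · · · · · · · · · · · ·
T3:
  2·area = 16  (B↔C swapped to make it positive)
  edge (8, 6)→(0, 13): d=(-8,7) inclusive
  edge (0, 13)→(8, 4): d=(8,-9) inclusive
  edge (8, 4)→(8, 6): d=(0,2) inclusive
  covered (0 px):
    · · · · · · · · · · · ·
    · · · · · · · · · · · ·
    · · · · · · · · · · · ·
    · · · · · · · · · · · ·
    · · · · · · · · · · · ·
    · · · · · · · · · · · ·
    · · · · · · · · · · · ·
T4:
  2·area = 30
  edge (15, 9)→(12, 10): d=(-3,1) inclusive
  edge (12, 10)→(6, 2): d=(-6,-8) inclusive
  edge (6, 2)→(15, 9): d=(9,7) inclusive
    (3,1)@(7, 3): e=[26,2,2] → █
    (4,1)@(9, 3): e=[24,18,-12] → ·
    (3,2)@(7, 5): e=[20,-10,20] → ·
    (4,2)@(9, 5): e=[18,6,6] → █
    (5,2)@(11, 5): e=[16,22,-8] → ·
    (4,3)@(9, 7): e=[12,-6,24] → ·
    (5,3)@(11, 7): e=[10,10,10] → █
    (6,3)@(13, 7): e=[8,26,-4] → ·
    (10,3)@(21, 7): e=[0,90,-60] → ·  [on edge]
    (5,4)@(11, 9): e=[4,-2,28] → ·
    (6,4)@(13, 9): e=[2,14,14] → █
    (7,4)@(15, 9): e=[0,30,0] → █  [on edge]
    (4,5)@(9, 11): e=[0,-30,60] → ·  [on edge]
    (1,6)@(3, 13): e=[0,-90,120] → ·  [on edge]
  covered (5 px):
    · · · · · · · · · · · ·
    · · · █ · · · · · · · ·
    · · · · █ · · · · · · ·
    · · · · · █ · · · · · ·
    · · · · · · █ █ · · · ·
    · · · · · · · · · · · ·
    · · · · · · · · · · · ·

Z-buffer (winner per pixel, '.' = empty):
  . . . . . 0 . . . . . 2
  . . . 4 . 0 . . . 2 2 .
  . . . . 4 0 . 2 2 2 . .
  . . . . . 0 . 2 2 1 . .
  . . . . . . 4 4 . 1 . .
  . . . . . . . . . . . .
  . . . . . . . . . . . .

Final: -1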